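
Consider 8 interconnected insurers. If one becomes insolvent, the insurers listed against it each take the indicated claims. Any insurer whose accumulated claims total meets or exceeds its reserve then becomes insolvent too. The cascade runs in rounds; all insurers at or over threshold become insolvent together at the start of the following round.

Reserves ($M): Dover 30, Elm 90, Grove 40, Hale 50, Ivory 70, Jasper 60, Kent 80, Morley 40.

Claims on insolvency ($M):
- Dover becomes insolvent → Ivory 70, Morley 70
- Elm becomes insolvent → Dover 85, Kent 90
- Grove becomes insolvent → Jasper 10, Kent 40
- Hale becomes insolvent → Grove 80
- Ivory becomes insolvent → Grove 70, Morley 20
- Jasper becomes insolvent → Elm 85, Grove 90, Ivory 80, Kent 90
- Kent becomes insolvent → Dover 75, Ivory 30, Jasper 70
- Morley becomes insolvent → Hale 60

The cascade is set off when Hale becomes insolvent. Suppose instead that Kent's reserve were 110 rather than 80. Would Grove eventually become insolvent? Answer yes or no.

With Kent's reserve at 110:
Round 1 — Hale becomes insolvent (initial).
  Grove: +80 → 80 ≥ 40
Round 2 — Grove becomes insolvent.
  Jasper: +10 → 10 < 60
  Kent: +40 → 40 < 110
No further insolvencies.

yes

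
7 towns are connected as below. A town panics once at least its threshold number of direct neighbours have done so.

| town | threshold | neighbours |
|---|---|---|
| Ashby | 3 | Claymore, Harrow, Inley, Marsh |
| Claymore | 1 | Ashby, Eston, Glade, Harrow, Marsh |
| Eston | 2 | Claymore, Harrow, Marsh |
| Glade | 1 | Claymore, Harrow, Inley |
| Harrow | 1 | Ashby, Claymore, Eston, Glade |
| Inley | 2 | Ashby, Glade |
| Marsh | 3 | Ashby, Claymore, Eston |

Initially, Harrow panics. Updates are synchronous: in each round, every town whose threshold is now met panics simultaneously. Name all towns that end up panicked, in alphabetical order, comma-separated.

Claymore, Eston, Glade, Harrow

Round 1 — Harrow panics (initial).
Round 2 — checking thresholds:
  Ashby: 1 of 4 neighbours < 3, below threshold.
  Claymore: 1 of 5 neighbours ≥ 1, panics.
  Eston: 1 of 3 neighbours < 2, below threshold.
  Glade: 1 of 3 neighbours ≥ 1, panics.
Round 3 — checking thresholds:
  Ashby: 2 of 4 neighbours < 3, below threshold.
  Eston: 2 of 3 neighbours ≥ 2, panics.
  Inley: 1 of 2 neighbours < 2, below threshold.
  Marsh: 1 of 3 neighbours < 3, below threshold.
Round 4 — no new panics; cascade stops.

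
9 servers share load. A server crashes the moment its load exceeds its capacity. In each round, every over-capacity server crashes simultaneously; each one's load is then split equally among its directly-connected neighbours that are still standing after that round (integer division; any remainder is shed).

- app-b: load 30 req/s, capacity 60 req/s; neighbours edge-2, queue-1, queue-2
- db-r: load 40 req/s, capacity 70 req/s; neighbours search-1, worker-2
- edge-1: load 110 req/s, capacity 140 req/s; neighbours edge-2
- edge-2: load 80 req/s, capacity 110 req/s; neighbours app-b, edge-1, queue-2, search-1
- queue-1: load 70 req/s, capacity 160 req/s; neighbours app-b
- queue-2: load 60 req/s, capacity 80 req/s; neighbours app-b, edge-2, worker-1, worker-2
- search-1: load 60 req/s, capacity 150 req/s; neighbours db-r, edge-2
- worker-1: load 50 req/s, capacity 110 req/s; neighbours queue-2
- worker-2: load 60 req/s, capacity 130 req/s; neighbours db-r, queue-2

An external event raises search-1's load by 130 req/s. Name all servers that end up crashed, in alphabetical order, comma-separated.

app-b, db-r, edge-1, edge-2, queue-2, search-1, worker-1, worker-2

Round 1 — search-1 at 190 > 150. search-1 crashes.
  search-1 sheds 190 req/s to db-r, edge-2: 95 each.
    db-r: 40+95 = 135 > 70
    edge-2: 80+95 = 175 > 110
Round 2 — db-r, edge-2 crash.
  db-r sheds 135 req/s to worker-2: 135 each.
    worker-2: 60+135 = 195 > 130
  edge-2 sheds 175 req/s to app-b, edge-1, queue-2: 58 each (1 lost).
    app-b: 30+58 = 88 > 60
    edge-1: 110+58 = 168 > 140
    queue-2: 60+58 = 118 > 80
Round 3 — app-b, edge-1, queue-2, worker-2 crash.
  app-b sheds 88 req/s to queue-1: 88 each.
    queue-1: 70+88 = 158 ≤ 160
  edge-1 sheds 168 req/s: no online neighbours, lost.
  queue-2 sheds 118 req/s to worker-1: 118 each.
    worker-1: 50+118 = 168 > 110
  worker-2 sheds 195 req/s: no online neighbours, lost.
Round 4 — worker-1 crashes.
  worker-1 sheds 168 req/s: no online neighbours, lost.
No further crashes.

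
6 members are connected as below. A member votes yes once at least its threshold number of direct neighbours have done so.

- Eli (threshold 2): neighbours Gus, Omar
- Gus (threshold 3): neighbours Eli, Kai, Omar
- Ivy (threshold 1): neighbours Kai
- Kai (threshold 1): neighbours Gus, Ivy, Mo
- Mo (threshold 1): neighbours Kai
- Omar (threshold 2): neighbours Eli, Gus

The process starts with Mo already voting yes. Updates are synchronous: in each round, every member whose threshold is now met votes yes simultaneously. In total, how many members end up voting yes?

3

Round 1 — Mo votes yes (initial).
Round 2 — checking thresholds:
  Kai: 1 of 3 neighbours ≥ 1, votes yes.
Round 3 — checking thresholds:
  Gus: 1 of 3 neighbours < 3, not yet.
  Ivy: 1 of 1 neighbours ≥ 1, votes yes.
Round 4 — no new yes votes; cascade stops.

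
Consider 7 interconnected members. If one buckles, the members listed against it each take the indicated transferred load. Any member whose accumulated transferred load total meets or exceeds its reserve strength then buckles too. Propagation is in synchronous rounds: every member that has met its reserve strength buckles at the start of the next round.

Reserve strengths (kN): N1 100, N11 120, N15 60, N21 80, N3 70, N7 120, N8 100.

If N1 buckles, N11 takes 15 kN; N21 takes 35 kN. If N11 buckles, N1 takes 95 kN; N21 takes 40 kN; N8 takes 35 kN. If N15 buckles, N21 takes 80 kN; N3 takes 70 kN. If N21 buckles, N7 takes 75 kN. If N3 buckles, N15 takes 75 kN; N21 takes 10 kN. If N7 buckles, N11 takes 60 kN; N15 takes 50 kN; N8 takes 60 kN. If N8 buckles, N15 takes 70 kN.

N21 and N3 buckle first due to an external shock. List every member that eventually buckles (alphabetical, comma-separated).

Round 1 — N21, N3 buckle (initial).
  N15: +75 → 75 ≥ 60
  N7: +75 → 75 < 120
Round 2 — N15 buckles.
No further bucklings.

N15, N21, N3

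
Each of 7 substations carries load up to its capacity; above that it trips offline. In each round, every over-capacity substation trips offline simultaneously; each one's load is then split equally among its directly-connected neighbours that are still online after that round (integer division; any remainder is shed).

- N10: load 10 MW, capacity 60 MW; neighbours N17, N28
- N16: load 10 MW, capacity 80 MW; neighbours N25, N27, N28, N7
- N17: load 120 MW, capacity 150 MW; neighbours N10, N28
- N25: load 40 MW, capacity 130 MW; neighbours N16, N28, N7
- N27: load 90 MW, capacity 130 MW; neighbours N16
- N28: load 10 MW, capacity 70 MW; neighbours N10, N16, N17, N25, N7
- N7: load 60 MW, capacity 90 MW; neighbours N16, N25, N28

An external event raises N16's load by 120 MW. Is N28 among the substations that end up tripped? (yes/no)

Round 1 — N16 at 130 > 80. N16 trips offline.
  N16 sheds 130 MW to N25, N27, N28, N7: 32 each (2 lost).
    N25: 40+32 = 72 ≤ 130
    N27: 90+32 = 122 ≤ 130
    N28: 10+32 = 42 ≤ 70
    N7: 60+32 = 92 > 90
Round 2 — N7 trips offline.
  N7 sheds 92 MW to N25, N28: 46 each.
    N25: 72+46 = 118 ≤ 130
    N28: 42+46 = 88 > 70
Round 3 — N28 trips offline.
  N28 sheds 88 MW to N10, N17, N25: 29 each (1 lost).
    N10: 10+29 = 39 ≤ 60
    N17: 120+29 = 149 ≤ 150
    N25: 118+29 = 147 > 130
Round 4 — N25 trips offline.
  N25 sheds 147 MW: no online neighbours, lost.
No further trips.

yes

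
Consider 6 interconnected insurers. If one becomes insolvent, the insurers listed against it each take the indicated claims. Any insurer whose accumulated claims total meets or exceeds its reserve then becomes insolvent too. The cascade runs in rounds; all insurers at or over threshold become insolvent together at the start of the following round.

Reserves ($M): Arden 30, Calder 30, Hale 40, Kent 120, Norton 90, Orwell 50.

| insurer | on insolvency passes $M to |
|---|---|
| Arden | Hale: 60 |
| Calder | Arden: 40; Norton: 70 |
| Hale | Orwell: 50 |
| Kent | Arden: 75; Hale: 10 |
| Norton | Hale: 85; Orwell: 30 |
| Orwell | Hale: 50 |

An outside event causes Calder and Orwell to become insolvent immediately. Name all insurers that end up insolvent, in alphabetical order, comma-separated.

Round 1 — Calder, Orwell become insolvent (initial).
  Arden: +40 → 40 ≥ 30
  Hale: +50 → 50 ≥ 40
  Norton: +70 → 70 < 90
Round 2 — Arden, Hale become insolvent.
No further insolvencies.

Arden, Calder, Hale, Orwell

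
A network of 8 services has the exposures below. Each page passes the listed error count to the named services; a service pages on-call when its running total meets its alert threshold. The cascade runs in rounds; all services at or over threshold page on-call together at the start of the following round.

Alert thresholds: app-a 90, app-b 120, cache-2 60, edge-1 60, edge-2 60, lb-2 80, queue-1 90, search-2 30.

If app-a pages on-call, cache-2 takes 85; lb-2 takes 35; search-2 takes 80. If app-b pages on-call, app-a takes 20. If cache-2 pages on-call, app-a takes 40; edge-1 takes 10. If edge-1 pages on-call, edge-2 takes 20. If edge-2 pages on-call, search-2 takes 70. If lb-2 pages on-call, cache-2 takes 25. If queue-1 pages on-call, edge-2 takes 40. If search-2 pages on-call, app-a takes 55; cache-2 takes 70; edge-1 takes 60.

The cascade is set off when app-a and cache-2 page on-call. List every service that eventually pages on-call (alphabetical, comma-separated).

Round 1 — app-a, cache-2 page on-call (initial).
  edge-1: +10 → 10 < 60
  lb-2: +35 → 35 < 80
  search-2: +80 → 80 ≥ 30
Round 2 — search-2 pages on-call.
  edge-1: +60 → 70 ≥ 60
Round 3 — edge-1 pages on-call.
  edge-2: +20 → 20 < 60
No further pages.

app-a, cache-2, edge-1, search-2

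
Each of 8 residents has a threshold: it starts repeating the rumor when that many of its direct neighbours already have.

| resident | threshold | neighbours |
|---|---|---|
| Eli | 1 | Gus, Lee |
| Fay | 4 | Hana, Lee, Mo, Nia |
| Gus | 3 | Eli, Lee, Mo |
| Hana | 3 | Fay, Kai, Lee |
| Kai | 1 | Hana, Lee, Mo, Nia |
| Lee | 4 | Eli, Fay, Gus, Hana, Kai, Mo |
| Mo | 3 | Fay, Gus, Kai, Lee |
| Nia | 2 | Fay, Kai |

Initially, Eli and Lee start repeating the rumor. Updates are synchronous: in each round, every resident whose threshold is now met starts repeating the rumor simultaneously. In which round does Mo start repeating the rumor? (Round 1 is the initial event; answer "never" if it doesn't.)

Round 1 — Eli, Lee start repeating the rumor (initial).
Round 2 — checking thresholds:
  Fay: 1 of 4 neighbours < 4, not yet.
  Gus: 2 of 3 neighbours < 3, not yet.
  Hana: 1 of 3 neighbours < 3, not yet.
  Kai: 1 of 4 neighbours ≥ 1, starts repeating the rumor.
  Mo: 1 of 4 neighbours < 3, not yet.
Round 3 — no new spreads; cascade stops.

never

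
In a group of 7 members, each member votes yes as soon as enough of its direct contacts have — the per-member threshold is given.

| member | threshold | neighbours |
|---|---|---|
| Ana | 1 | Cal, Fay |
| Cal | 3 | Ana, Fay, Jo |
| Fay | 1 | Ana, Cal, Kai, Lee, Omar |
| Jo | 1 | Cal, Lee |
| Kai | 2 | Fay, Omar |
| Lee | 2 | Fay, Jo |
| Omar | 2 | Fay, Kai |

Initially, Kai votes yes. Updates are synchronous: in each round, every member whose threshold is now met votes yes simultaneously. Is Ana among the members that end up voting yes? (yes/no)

yes

Round 1 — Kai votes yes (initial).
Round 2 — checking thresholds:
  Fay: 1 of 5 neighbours ≥ 1, votes yes.
  Omar: 1 of 2 neighbours < 2, holds.
Round 3 — checking thresholds:
  Ana: 1 of 2 neighbours ≥ 1, votes yes.
  Cal: 1 of 3 neighbours < 3, holds.
  Lee: 1 of 2 neighbours < 2, holds.
  Omar: 2 of 2 neighbours ≥ 2, votes yes.
Round 4 — no new yes votes; cascade stops.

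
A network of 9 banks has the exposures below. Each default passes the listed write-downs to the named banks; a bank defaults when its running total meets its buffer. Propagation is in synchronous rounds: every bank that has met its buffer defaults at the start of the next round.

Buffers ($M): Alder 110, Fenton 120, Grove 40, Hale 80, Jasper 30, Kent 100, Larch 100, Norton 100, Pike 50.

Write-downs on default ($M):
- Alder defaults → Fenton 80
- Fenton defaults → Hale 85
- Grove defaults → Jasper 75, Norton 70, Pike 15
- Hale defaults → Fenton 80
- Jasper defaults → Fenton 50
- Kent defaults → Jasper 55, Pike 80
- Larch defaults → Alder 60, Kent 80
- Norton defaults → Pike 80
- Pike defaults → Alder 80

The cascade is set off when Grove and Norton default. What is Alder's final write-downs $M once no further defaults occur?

Round 1 — Grove, Norton default (initial).
  Jasper: +75 → 75 ≥ 30
  Pike: +15+80 → 95 ≥ 50
Round 2 — Jasper, Pike default.
  Alder: +80 → 80 < 110
  Fenton: +50 → 50 < 120
No further defaults.

80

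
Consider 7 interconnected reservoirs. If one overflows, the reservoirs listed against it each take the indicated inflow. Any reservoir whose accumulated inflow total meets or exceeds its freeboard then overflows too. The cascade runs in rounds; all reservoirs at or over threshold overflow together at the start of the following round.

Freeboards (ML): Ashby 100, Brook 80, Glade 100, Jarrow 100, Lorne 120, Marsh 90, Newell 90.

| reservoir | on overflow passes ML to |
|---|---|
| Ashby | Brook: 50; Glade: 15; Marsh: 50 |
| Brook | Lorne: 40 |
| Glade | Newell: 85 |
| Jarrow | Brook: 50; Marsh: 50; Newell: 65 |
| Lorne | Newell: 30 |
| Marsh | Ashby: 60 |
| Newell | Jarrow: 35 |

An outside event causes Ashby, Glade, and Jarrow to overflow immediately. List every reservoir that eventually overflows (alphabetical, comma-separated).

Ashby, Brook, Glade, Jarrow, Marsh, Newell

Round 1 — Ashby, Glade, Jarrow overflow (initial).
  Brook: +50+50 → 100 ≥ 80
  Marsh: +50+50 → 100 ≥ 90
  Newell: +85+65 → 150 ≥ 90
Round 2 — Brook, Marsh, Newell overflow.
  Lorne: +40 → 40 < 120
No further overflows.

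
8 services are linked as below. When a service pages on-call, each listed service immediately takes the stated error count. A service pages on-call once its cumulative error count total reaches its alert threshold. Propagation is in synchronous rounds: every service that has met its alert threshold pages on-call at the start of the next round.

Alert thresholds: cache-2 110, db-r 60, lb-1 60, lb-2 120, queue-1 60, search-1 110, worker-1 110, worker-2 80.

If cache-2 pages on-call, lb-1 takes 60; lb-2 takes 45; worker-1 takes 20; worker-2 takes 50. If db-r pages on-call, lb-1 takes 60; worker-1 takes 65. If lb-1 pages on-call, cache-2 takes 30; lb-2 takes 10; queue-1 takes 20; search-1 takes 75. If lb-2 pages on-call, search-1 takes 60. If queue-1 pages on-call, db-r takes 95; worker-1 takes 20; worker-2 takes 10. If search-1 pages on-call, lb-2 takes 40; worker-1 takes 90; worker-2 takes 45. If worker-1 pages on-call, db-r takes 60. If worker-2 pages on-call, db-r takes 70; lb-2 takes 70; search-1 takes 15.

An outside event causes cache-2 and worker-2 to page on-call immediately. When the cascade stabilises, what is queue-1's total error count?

20

Round 1 — cache-2, worker-2 page on-call (initial).
  db-r: +70 → 70 ≥ 60
  lb-1: +60 → 60 ≥ 60
  lb-2: +45+70 → 115 < 120
  search-1: +15 → 15 < 110
  worker-1: +20 → 20 < 110
Round 2 — db-r, lb-1 page on-call.
  lb-2: +10 → 125 ≥ 120
  queue-1: +20 → 20 < 60
  search-1: +75 → 90 < 110
  worker-1: +65 → 85 < 110
Round 3 — lb-2 pages on-call.
  search-1: +60 → 150 ≥ 110
Round 4 — search-1 pages on-call.
  worker-1: +90 → 175 ≥ 110
Round 5 — worker-1 pages on-call.
No further pages.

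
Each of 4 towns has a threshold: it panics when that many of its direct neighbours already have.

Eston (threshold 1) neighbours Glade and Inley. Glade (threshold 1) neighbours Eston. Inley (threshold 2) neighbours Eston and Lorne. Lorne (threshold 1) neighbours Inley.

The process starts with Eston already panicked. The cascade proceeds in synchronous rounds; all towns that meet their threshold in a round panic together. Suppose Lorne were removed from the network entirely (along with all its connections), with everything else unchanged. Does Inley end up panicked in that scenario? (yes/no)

no

With Lorne removed:
Round 1 — Eston panics (initial).
Round 2 — checking thresholds:
  Glade: 1 of 1 neighbours ≥ 1, panics.
  Inley: 1 of 1 neighbours < 2, below threshold.
Round 3 — no new panics; cascade stops.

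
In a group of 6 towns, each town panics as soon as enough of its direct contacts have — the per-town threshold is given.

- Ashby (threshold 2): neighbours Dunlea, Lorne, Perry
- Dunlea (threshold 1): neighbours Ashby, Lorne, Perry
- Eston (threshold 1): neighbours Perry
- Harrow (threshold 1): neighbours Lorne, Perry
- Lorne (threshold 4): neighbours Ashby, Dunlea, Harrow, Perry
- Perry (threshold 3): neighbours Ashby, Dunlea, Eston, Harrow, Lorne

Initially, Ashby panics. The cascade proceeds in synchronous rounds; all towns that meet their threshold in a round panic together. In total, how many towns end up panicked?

2

Round 1 — Ashby panics (initial).
Round 2 — checking thresholds:
  Dunlea: 1 of 3 neighbours ≥ 1, panics.
  Lorne: 1 of 4 neighbours < 4, below threshold.
  Perry: 1 of 5 neighbours < 3, below threshold.
Round 3 — no new panics; cascade stops.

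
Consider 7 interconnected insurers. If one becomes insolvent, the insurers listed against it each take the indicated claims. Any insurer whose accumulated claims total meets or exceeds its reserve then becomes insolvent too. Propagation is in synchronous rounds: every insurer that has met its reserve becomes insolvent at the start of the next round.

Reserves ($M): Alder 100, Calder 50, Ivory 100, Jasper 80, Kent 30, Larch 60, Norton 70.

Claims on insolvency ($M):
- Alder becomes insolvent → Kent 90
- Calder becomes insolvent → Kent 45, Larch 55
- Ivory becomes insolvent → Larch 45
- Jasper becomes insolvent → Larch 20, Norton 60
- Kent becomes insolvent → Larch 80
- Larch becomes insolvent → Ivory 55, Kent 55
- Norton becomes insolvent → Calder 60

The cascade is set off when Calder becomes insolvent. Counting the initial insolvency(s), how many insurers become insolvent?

3

Round 1 — Calder becomes insolvent (initial).
  Kent: +45 → 45 ≥ 30
  Larch: +55 → 55 < 60
Round 2 — Kent becomes insolvent.
  Larch: +80 → 135 ≥ 60
Round 3 — Larch becomes insolvent.
  Ivory: +55 → 55 < 100
No further insolvencies.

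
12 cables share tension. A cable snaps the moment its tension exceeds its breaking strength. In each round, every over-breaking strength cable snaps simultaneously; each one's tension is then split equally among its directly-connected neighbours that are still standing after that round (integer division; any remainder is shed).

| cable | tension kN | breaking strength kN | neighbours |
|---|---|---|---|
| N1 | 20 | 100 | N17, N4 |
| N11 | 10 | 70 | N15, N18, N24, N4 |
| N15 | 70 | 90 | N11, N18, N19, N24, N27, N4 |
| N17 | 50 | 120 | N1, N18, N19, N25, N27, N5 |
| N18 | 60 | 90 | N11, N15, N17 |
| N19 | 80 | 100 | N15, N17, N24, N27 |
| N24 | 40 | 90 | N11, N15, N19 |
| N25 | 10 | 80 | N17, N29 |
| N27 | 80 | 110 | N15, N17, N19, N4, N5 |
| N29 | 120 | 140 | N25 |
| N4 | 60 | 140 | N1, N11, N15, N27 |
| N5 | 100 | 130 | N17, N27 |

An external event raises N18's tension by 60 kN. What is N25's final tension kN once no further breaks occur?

51

Round 1 — N18 at 120 > 90. N18 snaps.
  N18 sheds 120 kN to N11, N15, N17: 40 each.
    N11: 10+40 = 50 ≤ 70
    N15: 70+40 = 110 > 90
    N17: 50+40 = 90 ≤ 120
Round 2 — N15 snaps.
  N15 sheds 110 kN to N11, N19, N24, N27, N4: 22 each.
    N11: 50+22 = 72 > 70
    N19: 80+22 = 102 > 100
    N24: 40+22 = 62 ≤ 90
    N27: 80+22 = 102 ≤ 110
    N4: 60+22 = 82 ≤ 140
Round 3 — N11, N19 snap.
  N11 sheds 72 kN to N24, N4: 36 each.
    N24: 62+36 = 98 > 90
    N4: 82+36 = 118 ≤ 140
  N19 sheds 102 kN to N17, N24, N27: 34 each.
    N17: 90+34 = 124 > 120
    N24: 98+34 = 132 > 90
    N27: 102+34 = 136 > 110
Round 4 — N17, N24, N27 snap.
  N17 sheds 124 kN to N1, N25, N5: 41 each (1 lost).
    N1: 20+41 = 61 ≤ 100
    N25: 10+41 = 51 ≤ 80
    N5: 100+41 = 141 > 130
  N24 sheds 132 kN: no online neighbours, lost.
  N27 sheds 136 kN to N4, N5: 68 each.
    N4: 118+68 = 186 > 140
    N5: 141+68 = 209 > 130
Round 5 — N4, N5 snap.
  N4 sheds 186 kN to N1: 186 each.
    N1: 61+186 = 247 > 100
  N5 sheds 209 kN: no online neighbours, lost.
Round 6 — N1 snaps.
  N1 sheds 247 kN: no online neighbours, lost.
No further breaks.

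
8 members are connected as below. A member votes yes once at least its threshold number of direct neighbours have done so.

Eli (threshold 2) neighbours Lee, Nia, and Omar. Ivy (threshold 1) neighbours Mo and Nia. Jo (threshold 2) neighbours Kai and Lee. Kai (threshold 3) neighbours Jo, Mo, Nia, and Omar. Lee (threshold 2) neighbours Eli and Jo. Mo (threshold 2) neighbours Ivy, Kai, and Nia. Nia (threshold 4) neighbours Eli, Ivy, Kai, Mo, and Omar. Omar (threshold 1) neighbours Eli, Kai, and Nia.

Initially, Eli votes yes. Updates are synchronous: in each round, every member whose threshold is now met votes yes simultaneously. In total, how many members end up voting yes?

2

Round 1 — Eli votes yes (initial).
Round 2 — checking thresholds:
  Lee: 1 of 2 neighbours < 2, holds.
  Nia: 1 of 5 neighbours < 4, holds.
  Omar: 1 of 3 neighbours ≥ 1, votes yes.
Round 3 — no new yes votes; cascade stops.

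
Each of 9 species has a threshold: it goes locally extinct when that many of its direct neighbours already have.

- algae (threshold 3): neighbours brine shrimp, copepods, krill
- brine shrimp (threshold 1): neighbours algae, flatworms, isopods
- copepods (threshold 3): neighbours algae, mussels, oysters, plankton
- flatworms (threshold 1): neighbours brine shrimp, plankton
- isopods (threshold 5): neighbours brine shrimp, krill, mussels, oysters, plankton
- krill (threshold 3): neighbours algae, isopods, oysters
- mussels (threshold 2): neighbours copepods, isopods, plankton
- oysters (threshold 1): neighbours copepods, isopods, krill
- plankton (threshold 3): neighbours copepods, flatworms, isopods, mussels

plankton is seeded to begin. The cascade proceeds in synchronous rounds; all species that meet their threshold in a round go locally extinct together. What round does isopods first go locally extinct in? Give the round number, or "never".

Round 1 — plankton goes locally extinct (initial).
Round 2 — checking thresholds:
  copepods: 1 of 4 neighbours < 3, holds.
  flatworms: 1 of 2 neighbours ≥ 1, goes locally extinct.
  isopods: 1 of 5 neighbours < 5, holds.
  mussels: 1 of 3 neighbours < 2, holds.
Round 3 — checking thresholds:
  brine shrimp: 1 of 3 neighbours ≥ 1, goes locally extinct.
  copepods: 1 of 4 neighbours < 3, holds.
  isopods: 1 of 5 neighbours < 5, holds.
  mussels: 1 of 3 neighbours < 2, holds.
Round 4 — no new extinctions; cascade stops.

never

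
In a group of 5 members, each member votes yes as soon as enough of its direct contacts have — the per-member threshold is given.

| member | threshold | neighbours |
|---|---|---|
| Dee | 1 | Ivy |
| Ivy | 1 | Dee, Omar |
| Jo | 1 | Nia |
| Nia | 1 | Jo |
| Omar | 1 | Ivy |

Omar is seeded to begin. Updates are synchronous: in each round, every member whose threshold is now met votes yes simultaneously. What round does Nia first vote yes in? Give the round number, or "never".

Round 1 — Omar votes yes (initial).
Round 2 — checking thresholds:
  Ivy: 1 of 2 neighbours ≥ 1, votes yes.
Round 3 — checking thresholds:
  Dee: 1 of 1 neighbours ≥ 1, votes yes.
Round 4 — no new yes votes; cascade stops.

never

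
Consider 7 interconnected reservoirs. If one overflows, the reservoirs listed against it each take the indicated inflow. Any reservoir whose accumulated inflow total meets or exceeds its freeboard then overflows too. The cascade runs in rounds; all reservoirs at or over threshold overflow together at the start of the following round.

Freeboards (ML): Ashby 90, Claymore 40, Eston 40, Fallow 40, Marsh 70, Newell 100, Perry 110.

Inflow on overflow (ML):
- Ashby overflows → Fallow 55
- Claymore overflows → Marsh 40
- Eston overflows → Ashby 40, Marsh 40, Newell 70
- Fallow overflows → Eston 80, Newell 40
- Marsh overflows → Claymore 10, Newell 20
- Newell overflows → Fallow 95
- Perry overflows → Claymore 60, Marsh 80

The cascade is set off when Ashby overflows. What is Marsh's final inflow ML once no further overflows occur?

40

Round 1 — Ashby overflows (initial).
  Fallow: +55 → 55 ≥ 40
Round 2 — Fallow overflows.
  Eston: +80 → 80 ≥ 40
  Newell: +40 → 40 < 100
Round 3 — Eston overflows.
  Marsh: +40 → 40 < 70
  Newell: +70 → 110 ≥ 100
Round 4 — Newell overflows.
No further overflows.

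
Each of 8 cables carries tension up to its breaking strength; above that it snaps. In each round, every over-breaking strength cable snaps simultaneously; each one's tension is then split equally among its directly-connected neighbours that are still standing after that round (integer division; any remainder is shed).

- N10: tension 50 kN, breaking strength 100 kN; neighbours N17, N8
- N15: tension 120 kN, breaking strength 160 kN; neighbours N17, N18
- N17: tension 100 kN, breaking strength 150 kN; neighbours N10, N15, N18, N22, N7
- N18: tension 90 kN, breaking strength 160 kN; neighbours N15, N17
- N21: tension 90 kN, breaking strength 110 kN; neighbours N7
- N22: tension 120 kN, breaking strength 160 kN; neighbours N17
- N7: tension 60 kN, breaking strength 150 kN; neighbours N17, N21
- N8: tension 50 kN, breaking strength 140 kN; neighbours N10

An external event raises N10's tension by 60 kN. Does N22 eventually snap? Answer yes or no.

no

Round 1 — N10 at 110 > 100. N10 snaps.
  N10 sheds 110 kN to N17, N8: 55 each.
    N17: 100+55 = 155 > 150
    N8: 50+55 = 105 ≤ 140
Round 2 — N17 snaps.
  N17 sheds 155 kN to N15, N18, N22, N7: 38 each (3 lost).
    N15: 120+38 = 158 ≤ 160
    N18: 90+38 = 128 ≤ 160
    N22: 120+38 = 158 ≤ 160
    N7: 60+38 = 98 ≤ 150
No further breaks.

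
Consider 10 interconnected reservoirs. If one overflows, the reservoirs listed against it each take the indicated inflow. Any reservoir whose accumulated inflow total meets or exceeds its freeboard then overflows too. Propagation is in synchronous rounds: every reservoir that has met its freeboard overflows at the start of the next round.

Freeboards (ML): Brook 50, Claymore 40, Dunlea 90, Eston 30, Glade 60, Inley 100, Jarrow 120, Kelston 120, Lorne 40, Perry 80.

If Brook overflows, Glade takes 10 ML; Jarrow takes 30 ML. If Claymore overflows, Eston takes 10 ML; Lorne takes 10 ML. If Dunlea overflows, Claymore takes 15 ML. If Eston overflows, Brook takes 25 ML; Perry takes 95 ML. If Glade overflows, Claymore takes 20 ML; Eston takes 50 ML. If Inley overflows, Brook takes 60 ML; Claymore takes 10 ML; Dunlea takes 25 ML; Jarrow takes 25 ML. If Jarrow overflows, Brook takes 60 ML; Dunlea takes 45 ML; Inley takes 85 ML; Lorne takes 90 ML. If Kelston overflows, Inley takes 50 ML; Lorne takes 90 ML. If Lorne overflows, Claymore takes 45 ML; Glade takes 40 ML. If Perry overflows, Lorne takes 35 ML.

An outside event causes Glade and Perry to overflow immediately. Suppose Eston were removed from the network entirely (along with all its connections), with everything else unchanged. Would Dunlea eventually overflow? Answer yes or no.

no

With Eston removed:
Round 1 — Glade, Perry overflow (initial).
  Claymore: +20 → 20 < 40
  Lorne: +35 → 35 < 40
No further overflows.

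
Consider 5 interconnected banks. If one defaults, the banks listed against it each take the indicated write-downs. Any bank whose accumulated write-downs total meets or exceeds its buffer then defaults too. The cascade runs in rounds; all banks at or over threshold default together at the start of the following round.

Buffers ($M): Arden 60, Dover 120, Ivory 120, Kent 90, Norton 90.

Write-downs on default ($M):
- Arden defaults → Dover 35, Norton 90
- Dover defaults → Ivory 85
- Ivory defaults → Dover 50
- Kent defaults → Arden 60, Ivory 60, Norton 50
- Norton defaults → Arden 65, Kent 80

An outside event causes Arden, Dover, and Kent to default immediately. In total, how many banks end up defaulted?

5

Round 1 — Arden, Dover, Kent default (initial).
  Ivory: +85+60 → 145 ≥ 120
  Norton: +90+50 → 140 ≥ 90
Round 2 — Ivory, Norton default.
No further defaults.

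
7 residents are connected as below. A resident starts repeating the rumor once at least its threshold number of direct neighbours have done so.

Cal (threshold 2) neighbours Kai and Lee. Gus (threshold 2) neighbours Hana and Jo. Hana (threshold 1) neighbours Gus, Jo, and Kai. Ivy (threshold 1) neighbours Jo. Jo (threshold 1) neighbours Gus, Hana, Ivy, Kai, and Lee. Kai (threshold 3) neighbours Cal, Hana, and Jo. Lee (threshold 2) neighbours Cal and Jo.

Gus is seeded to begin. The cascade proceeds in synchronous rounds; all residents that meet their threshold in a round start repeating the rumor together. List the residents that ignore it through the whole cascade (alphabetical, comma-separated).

Cal, Kai, Lee

Round 1 — Gus starts repeating the rumor (initial).
Round 2 — checking thresholds:
  Hana: 1 of 3 neighbours ≥ 1, starts repeating the rumor.
  Jo: 1 of 5 neighbours ≥ 1, starts repeating the rumor.
Round 3 — checking thresholds:
  Ivy: 1 of 1 neighbours ≥ 1, starts repeating the rumor.
  Kai: 2 of 3 neighbours < 3, not yet.
  Lee: 1 of 2 neighbours < 2, not yet.
Round 4 — no new spreads; cascade stops.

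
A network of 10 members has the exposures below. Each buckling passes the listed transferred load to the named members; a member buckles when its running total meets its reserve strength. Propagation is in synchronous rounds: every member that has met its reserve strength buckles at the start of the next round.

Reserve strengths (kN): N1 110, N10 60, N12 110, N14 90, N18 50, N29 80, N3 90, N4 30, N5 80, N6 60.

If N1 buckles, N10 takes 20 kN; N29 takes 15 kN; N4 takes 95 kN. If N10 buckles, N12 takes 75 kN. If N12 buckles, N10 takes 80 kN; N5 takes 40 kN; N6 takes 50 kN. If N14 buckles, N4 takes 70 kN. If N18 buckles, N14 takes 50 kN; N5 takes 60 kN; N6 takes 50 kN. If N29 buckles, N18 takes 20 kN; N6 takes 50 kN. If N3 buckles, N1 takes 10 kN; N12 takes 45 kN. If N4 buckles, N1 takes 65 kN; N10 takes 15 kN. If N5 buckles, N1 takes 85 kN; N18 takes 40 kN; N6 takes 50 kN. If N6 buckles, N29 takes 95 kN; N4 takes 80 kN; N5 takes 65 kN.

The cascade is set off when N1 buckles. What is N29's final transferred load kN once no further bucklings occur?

Round 1 — N1 buckles (initial).
  N10: +20 → 20 < 60
  N29: +15 → 15 < 80
  N4: +95 → 95 ≥ 30
Round 2 — N4 buckles.
  N10: +15 → 35 < 60
No further bucklings.

15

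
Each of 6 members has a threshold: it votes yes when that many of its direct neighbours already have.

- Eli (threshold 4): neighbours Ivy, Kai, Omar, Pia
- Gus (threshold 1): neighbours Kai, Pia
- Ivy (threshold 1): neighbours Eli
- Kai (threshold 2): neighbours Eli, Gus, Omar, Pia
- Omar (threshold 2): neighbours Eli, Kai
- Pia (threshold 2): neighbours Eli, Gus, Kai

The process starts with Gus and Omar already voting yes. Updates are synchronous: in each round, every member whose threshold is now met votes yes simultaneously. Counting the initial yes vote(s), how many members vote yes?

Round 1 — Gus, Omar vote yes (initial).
Round 2 — checking thresholds:
  Eli: 1 of 4 neighbours < 4, below threshold.
  Kai: 2 of 4 neighbours ≥ 2, votes yes.
  Pia: 1 of 3 neighbours < 2, below threshold.
Round 3 — checking thresholds:
  Eli: 2 of 4 neighbours < 4, below threshold.
  Pia: 2 of 3 neighbours ≥ 2, votes yes.
Round 4 — no new yes votes; cascade stops.

4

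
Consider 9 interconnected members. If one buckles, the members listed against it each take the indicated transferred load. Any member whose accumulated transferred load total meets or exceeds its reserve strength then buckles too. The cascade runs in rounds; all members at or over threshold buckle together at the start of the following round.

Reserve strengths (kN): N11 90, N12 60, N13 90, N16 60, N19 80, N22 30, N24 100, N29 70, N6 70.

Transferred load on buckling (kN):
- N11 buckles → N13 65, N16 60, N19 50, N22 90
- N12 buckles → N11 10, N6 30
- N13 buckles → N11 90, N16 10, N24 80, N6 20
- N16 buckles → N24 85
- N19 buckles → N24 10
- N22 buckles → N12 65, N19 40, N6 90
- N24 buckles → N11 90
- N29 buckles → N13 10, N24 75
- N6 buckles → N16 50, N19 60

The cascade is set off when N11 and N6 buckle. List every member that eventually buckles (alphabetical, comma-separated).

N11, N12, N16, N19, N22, N6

Round 1 — N11, N6 buckle (initial).
  N13: +65 → 65 < 90
  N16: +60+50 → 110 ≥ 60
  N19: +50+60 → 110 ≥ 80
  N22: +90 → 90 ≥ 30
Round 2 — N16, N19, N22 buckle.
  N12: +65 → 65 ≥ 60
  N24: +85+10 → 95 < 100
Round 3 — N12 buckles.
No further bucklings.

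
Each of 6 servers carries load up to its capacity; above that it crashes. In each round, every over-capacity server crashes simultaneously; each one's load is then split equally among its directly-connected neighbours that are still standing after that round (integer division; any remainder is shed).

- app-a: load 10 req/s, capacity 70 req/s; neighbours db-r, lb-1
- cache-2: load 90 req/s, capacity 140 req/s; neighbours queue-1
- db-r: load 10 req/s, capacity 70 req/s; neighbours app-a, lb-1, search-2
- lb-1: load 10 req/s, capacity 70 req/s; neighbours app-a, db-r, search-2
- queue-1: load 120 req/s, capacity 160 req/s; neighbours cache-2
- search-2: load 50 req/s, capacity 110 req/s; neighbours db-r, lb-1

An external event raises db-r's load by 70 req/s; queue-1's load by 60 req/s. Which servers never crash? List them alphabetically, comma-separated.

app-a, lb-1, search-2

Round 1 — db-r at 80 > 70; queue-1 at 180 > 160. db-r, queue-1 crash.
  db-r sheds 80 req/s to app-a, lb-1, search-2: 26 each (2 lost).
    app-a: 10+26 = 36 ≤ 70
    lb-1: 10+26 = 36 ≤ 70
    search-2: 50+26 = 76 ≤ 110
  queue-1 sheds 180 req/s to cache-2: 180 each.
    cache-2: 90+180 = 270 > 140
Round 2 — cache-2 crashes.
  cache-2 sheds 270 req/s: no online neighbours, lost.
No further crashes.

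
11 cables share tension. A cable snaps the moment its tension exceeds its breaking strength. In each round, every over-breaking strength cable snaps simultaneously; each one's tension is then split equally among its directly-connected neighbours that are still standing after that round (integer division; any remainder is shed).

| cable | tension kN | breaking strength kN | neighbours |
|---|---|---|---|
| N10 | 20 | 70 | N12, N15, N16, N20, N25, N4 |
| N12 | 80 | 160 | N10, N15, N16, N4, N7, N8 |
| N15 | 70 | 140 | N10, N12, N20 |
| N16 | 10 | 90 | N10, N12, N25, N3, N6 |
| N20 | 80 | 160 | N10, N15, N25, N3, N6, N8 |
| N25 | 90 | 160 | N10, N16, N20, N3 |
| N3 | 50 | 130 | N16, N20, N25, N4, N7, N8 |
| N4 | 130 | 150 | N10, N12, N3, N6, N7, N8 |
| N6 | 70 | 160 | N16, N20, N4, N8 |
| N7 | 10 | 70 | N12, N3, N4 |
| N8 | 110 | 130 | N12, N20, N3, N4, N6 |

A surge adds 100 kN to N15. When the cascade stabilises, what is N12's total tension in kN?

Round 1 — N15 at 170 > 140. N15 snaps.
  N15 sheds 170 kN to N10, N12, N20: 56 each (2 lost).
    N10: 20+56 = 76 > 70
    N12: 80+56 = 136 ≤ 160
    N20: 80+56 = 136 ≤ 160
Round 2 — N10 snaps.
  N10 sheds 76 kN to N12, N16, N20, N25, N4: 15 each (1 lost).
    N12: 136+15 = 151 ≤ 160
    N16: 10+15 = 25 ≤ 90
    N20: 136+15 = 151 ≤ 160
    N25: 90+15 = 105 ≤ 160
    N4: 130+15 = 145 ≤ 150
No further breaks.

151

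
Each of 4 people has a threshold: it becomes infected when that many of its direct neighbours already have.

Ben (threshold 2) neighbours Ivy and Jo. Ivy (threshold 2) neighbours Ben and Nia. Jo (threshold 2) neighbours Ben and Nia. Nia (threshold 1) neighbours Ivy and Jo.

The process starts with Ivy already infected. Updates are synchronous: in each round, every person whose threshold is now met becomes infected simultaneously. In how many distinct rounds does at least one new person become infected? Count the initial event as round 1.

2

Round 1 — Ivy becomes infected (initial).
Round 2 — checking thresholds:
  Ben: 1 of 2 neighbours < 2, not yet.
  Nia: 1 of 2 neighbours ≥ 1, becomes infected.
Round 3 — no new infections; cascade stops.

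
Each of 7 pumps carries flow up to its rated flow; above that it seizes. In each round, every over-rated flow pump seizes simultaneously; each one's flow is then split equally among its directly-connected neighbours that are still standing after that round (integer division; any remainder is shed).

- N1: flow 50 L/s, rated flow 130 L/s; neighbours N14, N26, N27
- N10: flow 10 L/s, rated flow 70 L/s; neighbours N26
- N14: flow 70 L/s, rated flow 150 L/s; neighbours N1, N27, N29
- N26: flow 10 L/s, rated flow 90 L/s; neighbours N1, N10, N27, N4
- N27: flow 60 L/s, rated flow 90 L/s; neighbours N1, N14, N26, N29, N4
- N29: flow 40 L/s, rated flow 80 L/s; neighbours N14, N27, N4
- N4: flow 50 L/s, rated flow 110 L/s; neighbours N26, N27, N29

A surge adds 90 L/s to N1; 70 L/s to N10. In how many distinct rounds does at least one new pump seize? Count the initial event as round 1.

4

Round 1 — N1 at 140 > 130; N10 at 80 > 70. N1, N10 seize.
  N1 sheds 140 L/s to N14, N26, N27: 46 each (2 lost).
    N14: 70+46 = 116 ≤ 150
    N26: 10+46 = 56 ≤ 90
    N27: 60+46 = 106 > 90
  N10 sheds 80 L/s to N26: 80 each.
    N26: 56+80 = 136 > 90
Round 2 — N26, N27 seize.
  N26 sheds 136 L/s to N4: 136 each.
    N4: 50+136 = 186 > 110
  N27 sheds 106 L/s to N14, N29, N4: 35 each (1 lost).
    N14: 116+35 = 151 > 150
    N29: 40+35 = 75 ≤ 80
    N4: 186+35 = 221 > 110
Round 3 — N14, N4 seize.
  N14 sheds 151 L/s to N29: 151 each.
    N29: 75+151 = 226 > 80
  N4 sheds 221 L/s to N29: 221 each.
    N29: 226+221 = 447 > 80
Round 4 — N29 seizes.
  N29 sheds 447 L/s: no online neighbours, lost.
No further seizures.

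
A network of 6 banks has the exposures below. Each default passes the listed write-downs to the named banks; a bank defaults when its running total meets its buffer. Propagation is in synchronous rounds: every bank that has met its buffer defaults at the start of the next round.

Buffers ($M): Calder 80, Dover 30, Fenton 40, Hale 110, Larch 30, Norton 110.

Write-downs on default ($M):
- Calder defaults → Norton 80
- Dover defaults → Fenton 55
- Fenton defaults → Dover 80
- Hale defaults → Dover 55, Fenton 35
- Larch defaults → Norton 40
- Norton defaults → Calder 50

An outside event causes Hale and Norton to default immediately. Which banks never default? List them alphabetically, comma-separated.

Round 1 — Hale, Norton default (initial).
  Calder: +50 → 50 < 80
  Dover: +55 → 55 ≥ 30
  Fenton: +35 → 35 < 40
Round 2 — Dover defaults.
  Fenton: +55 → 90 ≥ 40
Round 3 — Fenton defaults.
No further defaults.

Calder, Larch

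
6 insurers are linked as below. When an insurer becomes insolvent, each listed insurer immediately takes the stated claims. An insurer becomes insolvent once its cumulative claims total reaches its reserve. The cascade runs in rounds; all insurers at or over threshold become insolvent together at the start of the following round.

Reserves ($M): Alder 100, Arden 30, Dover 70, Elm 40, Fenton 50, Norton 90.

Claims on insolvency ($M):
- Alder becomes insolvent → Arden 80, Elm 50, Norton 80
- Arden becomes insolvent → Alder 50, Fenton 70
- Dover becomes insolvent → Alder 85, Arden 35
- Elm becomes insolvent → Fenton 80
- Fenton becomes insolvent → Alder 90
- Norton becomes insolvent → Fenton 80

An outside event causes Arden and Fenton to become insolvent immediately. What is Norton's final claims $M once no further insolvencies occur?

80

Round 1 — Arden, Fenton become insolvent (initial).
  Alder: +50+90 → 140 ≥ 100
Round 2 — Alder becomes insolvent.
  Elm: +50 → 50 ≥ 40
  Norton: +80 → 80 < 90
Round 3 — Elm becomes insolvent.
No further insolvencies.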